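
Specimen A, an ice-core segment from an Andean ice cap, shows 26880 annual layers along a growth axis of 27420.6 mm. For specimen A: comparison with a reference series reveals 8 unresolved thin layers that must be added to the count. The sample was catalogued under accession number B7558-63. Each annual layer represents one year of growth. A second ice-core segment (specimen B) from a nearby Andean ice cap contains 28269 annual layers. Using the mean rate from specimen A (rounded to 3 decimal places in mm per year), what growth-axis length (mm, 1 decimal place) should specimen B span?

Specimen A: true annual layer count = 26880 + 8 = 26888.
A: 27420.6 mm over 26888 years gives 27420.6 / 26888 ≈ 1.020 mm per year.
B's length ≈ 1.020 × 28269 = 28834.4 mm.

28834.4 mm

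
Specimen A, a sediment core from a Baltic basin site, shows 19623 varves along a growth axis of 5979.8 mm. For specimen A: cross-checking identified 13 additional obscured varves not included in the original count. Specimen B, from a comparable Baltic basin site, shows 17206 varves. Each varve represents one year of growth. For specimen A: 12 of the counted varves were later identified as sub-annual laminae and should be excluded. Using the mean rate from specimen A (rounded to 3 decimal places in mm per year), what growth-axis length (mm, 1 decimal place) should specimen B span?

5247.8 mm

Specimen A: adjusted count: 19623 − 12 + 13 = 19624 varves.
A: Extension rate ≈ 5979.8 / 19624 = 0.305 mm per year.
B's length ≈ 0.305 × 17206 = 5247.8 mm.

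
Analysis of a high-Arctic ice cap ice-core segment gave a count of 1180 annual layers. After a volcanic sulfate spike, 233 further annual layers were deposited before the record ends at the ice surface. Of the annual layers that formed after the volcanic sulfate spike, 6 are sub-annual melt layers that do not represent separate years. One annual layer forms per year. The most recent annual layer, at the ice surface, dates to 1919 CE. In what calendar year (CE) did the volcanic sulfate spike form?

1692 CE

233 annual layers formed after the volcanic sulfate spike.
Excluding 6 false annual layers: 233 − 6 = 227.
Counting back 227 years from 1919 CE places the volcanic sulfate spike in 1919 − 227 = 1692 CE.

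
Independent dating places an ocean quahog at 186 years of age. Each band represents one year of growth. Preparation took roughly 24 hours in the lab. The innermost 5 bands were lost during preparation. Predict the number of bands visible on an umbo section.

181 bands

One band per year gives 186 bands over 186 years.
Less the 5 uncaptured bands: 186 − 5 = 181.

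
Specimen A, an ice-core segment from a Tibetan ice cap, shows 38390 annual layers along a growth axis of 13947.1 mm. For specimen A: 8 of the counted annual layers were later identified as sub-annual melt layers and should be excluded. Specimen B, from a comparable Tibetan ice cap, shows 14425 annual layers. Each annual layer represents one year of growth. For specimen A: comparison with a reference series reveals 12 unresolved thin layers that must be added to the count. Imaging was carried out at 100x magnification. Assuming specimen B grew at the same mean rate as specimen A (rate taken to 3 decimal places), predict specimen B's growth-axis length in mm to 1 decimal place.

Specimen A: true annual layer count = 38390 − 8 + 12 = 38394.
A: 13947.1 mm over 38394 years gives 13947.1 / 38394 ≈ 0.363 mm per year.
B's length ≈ 0.363 × 14425 = 5236.3 mm.

5236.3 mm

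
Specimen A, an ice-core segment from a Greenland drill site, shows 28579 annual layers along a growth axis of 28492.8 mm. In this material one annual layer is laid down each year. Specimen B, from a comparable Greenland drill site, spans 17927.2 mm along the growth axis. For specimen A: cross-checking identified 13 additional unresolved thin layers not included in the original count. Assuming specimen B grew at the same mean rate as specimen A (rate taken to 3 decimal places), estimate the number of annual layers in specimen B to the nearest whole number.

17981 annual layers

Specimen A: correcting the raw count gives 28579 + 13 = 28592 true annual layers.
A: Mean rate = 28492.8 mm / 28592 years ≈ 0.997 mm/year.
For B, 17927.2 / 0.997 = 17981.14 years ≈ 17981 annual layers.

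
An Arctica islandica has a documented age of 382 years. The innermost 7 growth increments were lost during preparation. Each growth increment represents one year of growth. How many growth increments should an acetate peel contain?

375 growth increments

Expected growth increments over 382 years: 382.
Less the 7 uncaptured growth increments: 382 − 7 = 375.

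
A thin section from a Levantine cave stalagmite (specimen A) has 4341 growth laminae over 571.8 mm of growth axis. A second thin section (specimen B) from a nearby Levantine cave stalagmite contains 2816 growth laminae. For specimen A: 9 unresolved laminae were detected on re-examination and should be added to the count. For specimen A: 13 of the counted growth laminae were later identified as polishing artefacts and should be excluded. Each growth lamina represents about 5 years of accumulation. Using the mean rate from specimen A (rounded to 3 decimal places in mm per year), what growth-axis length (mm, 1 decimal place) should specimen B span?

366.1 mm

Specimen A: true growth lamina count = 4341 − 13 + 9 = 4337.
Specimen A: multiplying by 5 years per growth lamina: 4337 × 5 = 21685 years.
A: Mean rate = 571.8 mm / 21685 years ≈ 0.026 mm/year.
Specimen B: multiplying by 5 years per growth lamina: 2816 × 5 = 14080 years. B's length ≈ 0.026 × 14080 = 366.1 mm.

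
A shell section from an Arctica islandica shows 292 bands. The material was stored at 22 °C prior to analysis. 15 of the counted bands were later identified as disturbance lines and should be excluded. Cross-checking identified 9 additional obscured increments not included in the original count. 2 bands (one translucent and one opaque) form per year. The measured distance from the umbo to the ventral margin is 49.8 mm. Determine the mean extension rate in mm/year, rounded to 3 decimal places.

0.348 mm/year

True band count = 292 − 15 + 9 = 286.
286 bands at 2 per year is 286 / 2 = 143 years.
Extension rate ≈ 49.8 / 143 = 0.348 mm/year.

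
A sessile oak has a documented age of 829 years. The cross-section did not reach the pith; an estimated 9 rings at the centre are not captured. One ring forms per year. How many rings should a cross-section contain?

One ring per year gives 829 rings over 829 years.
Less the 9 uncaptured rings: 829 − 9 = 820.

820 rings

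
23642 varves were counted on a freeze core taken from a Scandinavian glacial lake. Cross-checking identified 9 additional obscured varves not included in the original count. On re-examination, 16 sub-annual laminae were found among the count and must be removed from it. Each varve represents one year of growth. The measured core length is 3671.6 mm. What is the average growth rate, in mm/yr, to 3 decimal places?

0.155 mm/yr

Correcting the raw count gives 23642 − 16 + 9 = 23635 true varves.
Mean rate = 3671.6 mm / 23635 years ≈ 0.155 mm/yr.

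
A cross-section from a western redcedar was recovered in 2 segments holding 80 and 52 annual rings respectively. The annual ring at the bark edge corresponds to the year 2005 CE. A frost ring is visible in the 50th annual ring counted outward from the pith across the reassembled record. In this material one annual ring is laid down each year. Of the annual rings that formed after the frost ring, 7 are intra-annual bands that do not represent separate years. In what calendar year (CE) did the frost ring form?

Total annual rings = 80 + 52 = 132.
Between annual ring 50 and the bark edge there are 132 − 50 = 82 annual rings.
82 − 7 false = 75 true annual rings after the frost ring.
Counting back 75 years from 2005 CE places the frost ring in 2005 − 75 = 1930 CE.

1930 CE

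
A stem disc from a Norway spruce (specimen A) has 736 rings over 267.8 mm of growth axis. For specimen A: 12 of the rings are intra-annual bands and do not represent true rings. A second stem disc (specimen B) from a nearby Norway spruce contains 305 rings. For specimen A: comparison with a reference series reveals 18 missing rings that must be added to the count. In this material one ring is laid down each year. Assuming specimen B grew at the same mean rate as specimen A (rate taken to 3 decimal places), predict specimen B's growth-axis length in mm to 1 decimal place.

110.1 mm

Specimen A: after corrections the count is 736 − 12 + 18 = 742 rings.
A: Extension rate ≈ 267.8 / 742 = 0.361 mm per year.
For B, 0.361 mm/year × 305 years = 110.1 mm.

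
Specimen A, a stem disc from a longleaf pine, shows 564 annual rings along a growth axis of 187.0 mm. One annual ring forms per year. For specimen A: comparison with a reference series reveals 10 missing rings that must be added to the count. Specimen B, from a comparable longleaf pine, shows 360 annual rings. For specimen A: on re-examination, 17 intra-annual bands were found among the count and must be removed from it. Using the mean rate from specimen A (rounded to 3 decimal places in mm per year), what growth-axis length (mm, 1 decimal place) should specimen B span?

121.0 mm

Specimen A: correcting the raw count gives 564 − 17 + 10 = 557 true annual rings.
A: Mean rate = 187.0 mm / 557 years ≈ 0.336 mm per year.
B's length ≈ 0.336 × 360 = 121.0 mm.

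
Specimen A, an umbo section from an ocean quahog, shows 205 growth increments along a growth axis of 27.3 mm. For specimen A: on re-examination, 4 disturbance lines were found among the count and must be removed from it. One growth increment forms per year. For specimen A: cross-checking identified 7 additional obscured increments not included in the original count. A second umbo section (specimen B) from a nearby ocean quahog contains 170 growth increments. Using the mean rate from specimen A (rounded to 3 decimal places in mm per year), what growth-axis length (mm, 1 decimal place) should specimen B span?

Specimen A: correcting the raw count gives 205 − 4 + 7 = 208 true growth increments.
A: Extension rate ≈ 27.3 / 208 = 0.131 mm/yr.
Length of B = 0.131 × 170 = 22.3 mm.

22.3 mm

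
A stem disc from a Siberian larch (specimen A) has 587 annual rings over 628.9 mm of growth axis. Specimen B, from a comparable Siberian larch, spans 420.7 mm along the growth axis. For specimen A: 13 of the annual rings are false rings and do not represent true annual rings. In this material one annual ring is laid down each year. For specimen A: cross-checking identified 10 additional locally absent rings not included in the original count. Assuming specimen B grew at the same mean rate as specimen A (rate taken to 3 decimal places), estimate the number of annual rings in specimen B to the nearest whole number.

Specimen A: after corrections the count is 587 − 13 + 10 = 584 annual rings.
A: Mean rate = 628.9 mm / 584 years ≈ 1.077 mm per year.
B spans 420.7 / 1.077 = 390.62 years ≈ 391 annual rings.

391 annual rings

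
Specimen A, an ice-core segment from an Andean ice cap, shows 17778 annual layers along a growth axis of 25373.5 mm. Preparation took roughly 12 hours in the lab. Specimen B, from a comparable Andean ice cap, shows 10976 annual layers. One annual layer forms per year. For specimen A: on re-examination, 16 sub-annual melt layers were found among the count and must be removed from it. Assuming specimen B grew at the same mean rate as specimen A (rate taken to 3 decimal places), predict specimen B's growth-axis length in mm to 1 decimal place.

15684.7 mm

Specimen A: correcting the raw count gives 17778 − 16 = 17762 true annual layers.
A: 25373.5 mm over 17762 years gives 25373.5 / 17762 ≈ 1.429 mm/year.
For B, 1.429 mm/year × 10976 years = 15684.7 mm.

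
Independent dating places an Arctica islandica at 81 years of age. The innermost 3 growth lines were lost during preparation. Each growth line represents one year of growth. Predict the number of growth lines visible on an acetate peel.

At one growth line per year, 81 years correspond to 81 growth lines.
81 − 3 missed = 78 growth lines expected in the prepared section.

78 growth lines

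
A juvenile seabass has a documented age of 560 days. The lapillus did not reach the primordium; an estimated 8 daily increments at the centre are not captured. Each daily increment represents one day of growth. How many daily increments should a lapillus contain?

At one daily increment per day, 560 days correspond to 560 daily increments.
Less the 8 uncaptured daily increments: 560 − 8 = 552.

552 daily increments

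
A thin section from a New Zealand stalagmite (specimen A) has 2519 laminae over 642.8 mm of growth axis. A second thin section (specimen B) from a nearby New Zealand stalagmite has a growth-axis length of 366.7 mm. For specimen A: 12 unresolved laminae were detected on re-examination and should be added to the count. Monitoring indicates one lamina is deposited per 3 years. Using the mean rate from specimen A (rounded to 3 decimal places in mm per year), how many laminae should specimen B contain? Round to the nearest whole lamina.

Specimen A: true lamina count = 2519 + 12 = 2531.
Specimen A: at 3 years per lamina, 2531 × 3 = 7593 years.
A: Extension rate ≈ 642.8 / 7593 = 0.085 mm per year.
B spans 366.7 / 0.085 = 4314.12 years; at 3 years per lamina that is 4314.12 / 3 ≈ 1438 laminae.

1438 laminae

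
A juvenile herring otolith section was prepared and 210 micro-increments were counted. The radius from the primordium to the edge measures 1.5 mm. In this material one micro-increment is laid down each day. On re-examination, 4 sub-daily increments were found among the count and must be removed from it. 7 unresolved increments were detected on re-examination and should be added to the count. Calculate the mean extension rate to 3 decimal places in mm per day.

0.007 mm per day

Correcting the raw count gives 210 − 4 + 7 = 213 true micro-increments.
Mean rate = 1.5 mm / 213 days ≈ 0.007 mm per day.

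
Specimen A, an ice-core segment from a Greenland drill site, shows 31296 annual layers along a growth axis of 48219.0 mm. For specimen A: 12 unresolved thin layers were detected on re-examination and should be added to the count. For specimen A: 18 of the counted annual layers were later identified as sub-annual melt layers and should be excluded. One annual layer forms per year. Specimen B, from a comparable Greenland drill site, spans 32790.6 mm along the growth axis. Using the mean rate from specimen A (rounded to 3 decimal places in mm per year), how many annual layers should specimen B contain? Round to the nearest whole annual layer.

21279 annual layers

Specimen A: after corrections the count is 31296 − 18 + 12 = 31290 annual layers.
A: 48219.0 mm over 31290 years gives 48219.0 / 31290 ≈ 1.541 mm/year.
Specimen B: 32790.6 mm / 1.541 mm per year = 21278.78 years ≈ 21279 annual layers.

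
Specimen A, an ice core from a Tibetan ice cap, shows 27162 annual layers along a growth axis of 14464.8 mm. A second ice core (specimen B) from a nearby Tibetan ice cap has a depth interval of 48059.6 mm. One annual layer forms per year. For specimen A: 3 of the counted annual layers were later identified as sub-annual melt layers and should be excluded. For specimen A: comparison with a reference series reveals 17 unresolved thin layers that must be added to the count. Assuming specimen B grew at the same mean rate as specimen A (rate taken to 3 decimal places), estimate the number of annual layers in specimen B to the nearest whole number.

Specimen A: correcting the raw count gives 27162 − 3 + 17 = 27176 true annual layers.
A: Mean rate = 14464.8 mm / 27176 years ≈ 0.532 mm/year.
Specimen B: 48059.6 mm / 0.532 mm per year = 90337.59 years ≈ 90338 annual layers.

90338 annual layers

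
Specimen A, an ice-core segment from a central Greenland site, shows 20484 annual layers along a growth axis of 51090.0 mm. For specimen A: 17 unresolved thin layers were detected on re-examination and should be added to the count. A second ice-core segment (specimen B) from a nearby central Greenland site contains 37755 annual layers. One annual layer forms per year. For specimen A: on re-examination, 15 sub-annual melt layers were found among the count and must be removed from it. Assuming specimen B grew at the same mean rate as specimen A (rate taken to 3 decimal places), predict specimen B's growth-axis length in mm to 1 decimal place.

94161.0 mm

Specimen A: adjusted count: 20484 − 15 + 17 = 20486 annual layers.
A: 51090.0 mm over 20486 years gives 51090.0 / 20486 ≈ 2.494 mm/year.
B's length ≈ 2.494 × 37755 = 94161.0 mm.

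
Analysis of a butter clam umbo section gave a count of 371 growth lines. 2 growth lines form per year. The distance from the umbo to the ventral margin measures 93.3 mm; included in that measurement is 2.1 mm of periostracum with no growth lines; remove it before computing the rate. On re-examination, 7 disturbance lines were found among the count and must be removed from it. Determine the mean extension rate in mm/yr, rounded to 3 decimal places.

0.501 mm/yr

Correcting the raw count gives 371 − 7 = 364 true growth lines.
Dividing by 2 growth lines per year: 364 / 2 = 182 years.
Removing the 2.1 mm offcut leaves 93.3 − 2.1 = 91.2 mm.
Extension rate ≈ 91.2 / 182 = 0.501 mm/yr.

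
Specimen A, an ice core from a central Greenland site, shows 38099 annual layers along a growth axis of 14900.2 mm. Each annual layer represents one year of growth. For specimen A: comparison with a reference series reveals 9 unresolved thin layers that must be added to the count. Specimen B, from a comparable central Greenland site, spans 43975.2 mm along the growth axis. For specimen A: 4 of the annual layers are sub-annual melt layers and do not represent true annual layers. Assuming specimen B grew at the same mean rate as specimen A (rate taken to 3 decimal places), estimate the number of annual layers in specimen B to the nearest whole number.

Specimen A: adjusted count: 38099 − 4 + 9 = 38104 annual layers.
A: Extension rate ≈ 14900.2 / 38104 = 0.391 mm/year.
B spans 43975.2 / 0.391 = 112468.54 years ≈ 112469 annual layers.

112469 annual layers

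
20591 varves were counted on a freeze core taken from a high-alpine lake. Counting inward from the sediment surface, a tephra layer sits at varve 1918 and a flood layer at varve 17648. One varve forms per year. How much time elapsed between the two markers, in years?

15730 years

17648 − 1918 = 15730 varves lie between the two events.
At one varve per year, 15730 years elapsed between them.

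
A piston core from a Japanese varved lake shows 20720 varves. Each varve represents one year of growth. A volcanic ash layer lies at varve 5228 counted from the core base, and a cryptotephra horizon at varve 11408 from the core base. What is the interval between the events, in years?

6180 years

The two markers are separated by 11408 − 5228 = 6180 varves.
At one varve per year, 6180 years elapsed between them.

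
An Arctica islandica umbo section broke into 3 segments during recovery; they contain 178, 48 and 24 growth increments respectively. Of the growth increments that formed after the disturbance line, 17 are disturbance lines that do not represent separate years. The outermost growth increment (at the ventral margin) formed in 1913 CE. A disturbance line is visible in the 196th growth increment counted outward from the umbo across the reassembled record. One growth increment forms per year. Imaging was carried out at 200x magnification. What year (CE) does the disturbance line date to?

1876 CE

Total growth increments = 178 + 48 + 24 = 250.
The disturbance line sits at growth increment 196 from the umbo, so 250 − 196 = 54 growth increments formed after it.
54 − 17 false = 37 true growth increments after the disturbance line.
Counting back 37 years from 1913 CE places the disturbance line in 1913 − 37 = 1876 CE.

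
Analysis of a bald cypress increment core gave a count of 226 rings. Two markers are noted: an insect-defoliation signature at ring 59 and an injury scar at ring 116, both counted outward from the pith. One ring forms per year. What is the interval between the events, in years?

The two markers are separated by 116 − 59 = 57 rings.
At one ring per year, 57 years elapsed between them.

57 years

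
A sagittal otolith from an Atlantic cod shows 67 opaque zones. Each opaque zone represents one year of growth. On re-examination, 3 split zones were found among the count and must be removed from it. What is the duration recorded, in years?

64 yr

After corrections the count is 67 − 3 = 64 opaque zones.
At one opaque zone per year, that is 64 years.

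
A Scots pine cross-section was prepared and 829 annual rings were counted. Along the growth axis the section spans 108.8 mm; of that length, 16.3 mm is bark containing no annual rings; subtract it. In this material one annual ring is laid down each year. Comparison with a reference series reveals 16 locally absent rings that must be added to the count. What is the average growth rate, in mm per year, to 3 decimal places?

0.109 mm per year

True annual ring count = 829 + 16 = 845.
The growth record spans 108.8 − 16.3 = 92.5 mm.
Mean rate = 92.5 mm / 845 years ≈ 0.109 mm per year.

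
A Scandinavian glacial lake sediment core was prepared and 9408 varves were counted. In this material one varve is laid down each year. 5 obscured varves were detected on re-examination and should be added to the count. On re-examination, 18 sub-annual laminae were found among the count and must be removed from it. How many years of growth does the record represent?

9395 years

After corrections the count is 9408 − 18 + 5 = 9395 varves.
At one varve per year, that is 9395 years.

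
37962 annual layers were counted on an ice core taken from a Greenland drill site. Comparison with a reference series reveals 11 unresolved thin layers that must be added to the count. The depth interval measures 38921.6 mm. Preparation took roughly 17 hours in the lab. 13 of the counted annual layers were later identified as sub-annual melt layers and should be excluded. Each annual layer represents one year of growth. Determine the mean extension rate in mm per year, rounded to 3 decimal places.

Adjusted count: 37962 − 13 + 11 = 37960 annual layers.
38921.6 mm over 37960 years gives 38921.6 / 37960 ≈ 1.025 mm per year.

1.025 mm per year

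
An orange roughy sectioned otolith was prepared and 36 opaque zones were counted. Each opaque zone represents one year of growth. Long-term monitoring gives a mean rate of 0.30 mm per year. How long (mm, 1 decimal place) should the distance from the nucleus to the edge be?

36 years of growth are recorded.
Length ≈ 0.30 × 36 = 10.8 mm.

10.8 mm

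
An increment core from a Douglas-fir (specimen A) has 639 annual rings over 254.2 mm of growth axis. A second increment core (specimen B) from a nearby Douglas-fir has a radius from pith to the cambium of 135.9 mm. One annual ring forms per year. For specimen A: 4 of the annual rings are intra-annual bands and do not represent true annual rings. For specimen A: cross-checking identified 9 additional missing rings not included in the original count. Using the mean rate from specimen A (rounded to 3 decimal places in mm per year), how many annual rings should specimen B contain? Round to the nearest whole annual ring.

Specimen A: correcting the raw count gives 639 − 4 + 9 = 644 true annual rings.
A: Extension rate ≈ 254.2 / 644 = 0.395 mm/year.
B spans 135.9 / 0.395 = 344.05 years ≈ 344 annual rings.

344 annual rings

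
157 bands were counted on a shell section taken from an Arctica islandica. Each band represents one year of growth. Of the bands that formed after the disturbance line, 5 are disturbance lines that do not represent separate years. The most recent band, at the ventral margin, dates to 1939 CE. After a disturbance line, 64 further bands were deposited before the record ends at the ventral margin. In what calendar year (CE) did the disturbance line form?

64 bands formed after the disturbance line.
Excluding 5 false bands: 64 − 5 = 59.
The band at the ventral margin is 1939 CE, so the disturbance line dates to 1939 − 59 = 1880 CE.

1880 CE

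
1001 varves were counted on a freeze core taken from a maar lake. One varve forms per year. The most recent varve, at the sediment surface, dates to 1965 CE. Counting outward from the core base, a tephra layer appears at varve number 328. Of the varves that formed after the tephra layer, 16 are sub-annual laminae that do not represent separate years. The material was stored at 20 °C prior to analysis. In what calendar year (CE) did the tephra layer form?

Between varve 328 and the sediment surface there are 1001 − 328 = 673 varves.
673 − 16 false = 657 true varves after the tephra layer.
The varve at the sediment surface is 1965 CE, so the tephra layer dates to 1965 − 657 = 1308 CE.

1308 CE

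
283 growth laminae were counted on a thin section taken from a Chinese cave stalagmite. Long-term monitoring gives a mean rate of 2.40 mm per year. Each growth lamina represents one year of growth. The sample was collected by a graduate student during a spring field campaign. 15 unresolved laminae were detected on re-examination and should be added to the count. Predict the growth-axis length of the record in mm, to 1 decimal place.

715.2 mm

True growth lamina count = 283 + 15 = 298.
Predicted length = 2.40 mm/year × 298 years = 715.2 mm.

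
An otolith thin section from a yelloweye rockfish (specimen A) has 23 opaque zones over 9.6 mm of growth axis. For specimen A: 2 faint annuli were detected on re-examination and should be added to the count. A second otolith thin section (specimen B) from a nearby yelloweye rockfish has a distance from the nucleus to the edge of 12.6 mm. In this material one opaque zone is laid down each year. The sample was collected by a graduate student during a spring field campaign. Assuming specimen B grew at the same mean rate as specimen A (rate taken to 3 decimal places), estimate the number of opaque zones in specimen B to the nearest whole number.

Specimen A: after corrections the count is 23 + 2 = 25 opaque zones.
A: Extension rate ≈ 9.6 / 25 = 0.384 mm per year.
Specimen B: 12.6 mm / 0.384 mm per year = 32.81 years ≈ 33 opaque zones.

33 opaque zones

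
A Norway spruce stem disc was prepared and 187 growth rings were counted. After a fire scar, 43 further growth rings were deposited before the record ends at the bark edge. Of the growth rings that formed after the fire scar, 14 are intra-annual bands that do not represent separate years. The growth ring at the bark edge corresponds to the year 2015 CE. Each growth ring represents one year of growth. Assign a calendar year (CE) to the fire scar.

1986 CE

There are 43 growth rings younger than the fire scar.
Removing the 14 false growth rings leaves 43 − 14 = 29 true growth rings beyond the fire scar.
2015 − 29 = 1986 CE.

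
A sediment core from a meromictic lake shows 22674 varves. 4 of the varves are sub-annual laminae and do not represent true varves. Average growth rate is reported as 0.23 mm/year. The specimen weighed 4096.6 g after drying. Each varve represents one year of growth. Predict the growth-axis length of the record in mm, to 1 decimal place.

After corrections the count is 22674 − 4 = 22670 varves.
Length ≈ 0.23 × 22670 = 5214.1 mm.

5214.1 mm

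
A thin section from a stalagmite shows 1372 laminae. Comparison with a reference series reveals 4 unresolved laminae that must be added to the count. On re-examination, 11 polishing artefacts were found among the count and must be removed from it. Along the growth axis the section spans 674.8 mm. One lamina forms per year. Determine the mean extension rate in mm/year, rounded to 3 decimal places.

Correcting the raw count gives 1372 − 11 + 4 = 1365 true laminae.
Mean rate = 674.8 mm / 1365 years ≈ 0.494 mm/year.

0.494 mm/year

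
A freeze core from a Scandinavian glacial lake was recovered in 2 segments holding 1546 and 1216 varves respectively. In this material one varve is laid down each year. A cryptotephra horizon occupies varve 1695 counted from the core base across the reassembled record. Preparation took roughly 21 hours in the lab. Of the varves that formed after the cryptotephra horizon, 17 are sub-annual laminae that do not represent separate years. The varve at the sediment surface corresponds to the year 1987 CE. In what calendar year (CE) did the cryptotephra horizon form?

Total varves = 1546 + 1216 = 2762.
The cryptotephra horizon sits at varve 1695 from the core base, so 2762 − 1695 = 1067 varves formed after it.
Excluding 17 false varves: 1067 − 17 = 1050.
1987 − 1050 = 937 CE.

937 CE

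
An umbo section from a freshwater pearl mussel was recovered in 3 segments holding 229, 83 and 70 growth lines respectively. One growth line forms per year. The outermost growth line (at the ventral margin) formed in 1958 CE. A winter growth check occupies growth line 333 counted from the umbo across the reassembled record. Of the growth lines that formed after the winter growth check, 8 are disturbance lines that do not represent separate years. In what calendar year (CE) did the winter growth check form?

1917 CE

Total growth lines = 229 + 83 + 70 = 382.
The winter growth check sits at growth line 333 from the umbo, so 382 − 333 = 49 growth lines formed after it.
Removing the 8 false growth lines leaves 49 − 8 = 41 true growth lines beyond the winter growth check.
The growth line at the ventral margin is 1958 CE, so the winter growth check dates to 1958 − 41 = 1917 CE.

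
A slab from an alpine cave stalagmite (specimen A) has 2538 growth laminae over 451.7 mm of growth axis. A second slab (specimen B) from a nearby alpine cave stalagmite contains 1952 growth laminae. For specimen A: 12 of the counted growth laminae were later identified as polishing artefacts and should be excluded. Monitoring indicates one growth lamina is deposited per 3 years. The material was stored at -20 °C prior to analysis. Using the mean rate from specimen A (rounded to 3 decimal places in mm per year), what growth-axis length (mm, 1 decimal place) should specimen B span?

Specimen A: after corrections the count is 2538 − 12 = 2526 growth laminae.
Specimen A: multiplying by 3 years per growth lamina: 2526 × 3 = 7578 years.
A: Mean rate = 451.7 mm / 7578 years ≈ 0.060 mm per year.
Specimen B: at 3 years per growth lamina, 1952 × 3 = 5856 years. B's length ≈ 0.060 × 5856 = 351.4 mm.

351.4 mm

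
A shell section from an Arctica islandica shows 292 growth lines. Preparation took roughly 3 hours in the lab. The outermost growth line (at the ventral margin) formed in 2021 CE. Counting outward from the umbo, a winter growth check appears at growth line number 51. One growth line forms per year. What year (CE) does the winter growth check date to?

1780 CE

292 − 51 = 241 growth lines lie beyond the winter growth check toward the ventral margin.
Counting back 241 years from 2021 CE places the winter growth check in 2021 − 241 = 1780 CE.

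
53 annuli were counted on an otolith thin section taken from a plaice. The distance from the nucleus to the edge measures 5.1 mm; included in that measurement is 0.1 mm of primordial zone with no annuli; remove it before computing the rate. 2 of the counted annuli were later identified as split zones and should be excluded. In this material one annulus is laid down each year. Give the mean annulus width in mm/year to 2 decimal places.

0.10 mm/year

Adjusted count: 53 − 2 = 51 annuli.
The growth record spans 5.1 − 0.1 = 5.0 mm.
Mean rate = 5.0 mm / 51 years ≈ 0.10 mm/year.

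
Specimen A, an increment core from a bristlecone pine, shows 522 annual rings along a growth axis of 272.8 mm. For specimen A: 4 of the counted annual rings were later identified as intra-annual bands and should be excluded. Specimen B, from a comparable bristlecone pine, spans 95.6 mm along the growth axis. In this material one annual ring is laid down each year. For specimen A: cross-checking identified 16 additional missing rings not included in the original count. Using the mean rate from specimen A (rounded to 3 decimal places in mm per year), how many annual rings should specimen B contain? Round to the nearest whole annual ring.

187 annual rings

Specimen A: adjusted count: 522 − 4 + 16 = 534 annual rings.
A: Mean rate = 272.8 mm / 534 years ≈ 0.511 mm per year.
Specimen B: 95.6 mm / 0.511 mm per year = 187.08 years ≈ 187 annual rings.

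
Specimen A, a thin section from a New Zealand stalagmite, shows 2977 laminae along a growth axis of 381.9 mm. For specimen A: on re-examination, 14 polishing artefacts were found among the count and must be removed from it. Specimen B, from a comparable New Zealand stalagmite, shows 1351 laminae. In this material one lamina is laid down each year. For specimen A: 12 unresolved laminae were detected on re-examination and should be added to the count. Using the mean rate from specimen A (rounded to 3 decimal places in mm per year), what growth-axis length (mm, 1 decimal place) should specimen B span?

Specimen A: correcting the raw count gives 2977 − 14 + 12 = 2975 true laminae.
A: 381.9 mm over 2975 years gives 381.9 / 2975 ≈ 0.128 mm/yr.
For B, 0.128 mm/year × 1351 years = 172.9 mm.

172.9 mm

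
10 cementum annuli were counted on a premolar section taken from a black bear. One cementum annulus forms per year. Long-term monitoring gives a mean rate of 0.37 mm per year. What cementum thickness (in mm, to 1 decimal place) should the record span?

The record spans 10 years at 0.37 mm per year.
Predicted length = 0.37 mm/year × 10 years = 3.7 mm.

3.7 mm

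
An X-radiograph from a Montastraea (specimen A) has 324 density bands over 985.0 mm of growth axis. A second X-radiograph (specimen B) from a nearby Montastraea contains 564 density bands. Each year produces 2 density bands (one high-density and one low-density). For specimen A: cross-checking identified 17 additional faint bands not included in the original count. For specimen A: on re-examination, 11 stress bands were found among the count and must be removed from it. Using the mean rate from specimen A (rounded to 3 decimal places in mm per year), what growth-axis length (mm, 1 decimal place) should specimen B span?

1683.5 mm

Specimen A: adjusted count: 324 − 11 + 17 = 330 density bands.
Specimen A: 330 density bands at 2 per year is 330 / 2 = 165 years.
A: Extension rate ≈ 985.0 / 165 = 5.970 mm/year.
Specimen B: dividing by 2 density bands per year: 564 / 2 = 282 years. B's length ≈ 5.970 × 282 = 1683.5 mm.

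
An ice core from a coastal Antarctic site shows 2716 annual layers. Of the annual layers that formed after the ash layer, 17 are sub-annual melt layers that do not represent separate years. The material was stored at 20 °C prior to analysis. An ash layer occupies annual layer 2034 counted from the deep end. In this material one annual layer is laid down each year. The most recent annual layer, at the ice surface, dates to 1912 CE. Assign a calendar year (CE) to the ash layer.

1247 CE

The ash layer sits at annual layer 2034 from the deep end, so 2716 − 2034 = 682 annual layers formed after it.
Excluding 17 false annual layers: 682 − 17 = 665.
The annual layer at the ice surface is 1912 CE, so the ash layer dates to 1912 − 665 = 1247 CE.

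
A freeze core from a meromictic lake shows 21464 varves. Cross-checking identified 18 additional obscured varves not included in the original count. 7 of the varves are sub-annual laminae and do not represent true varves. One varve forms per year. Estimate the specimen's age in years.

True varve count = 21464 − 7 + 18 = 21475.
One varve per year makes the duration 21475 years.

21475 yr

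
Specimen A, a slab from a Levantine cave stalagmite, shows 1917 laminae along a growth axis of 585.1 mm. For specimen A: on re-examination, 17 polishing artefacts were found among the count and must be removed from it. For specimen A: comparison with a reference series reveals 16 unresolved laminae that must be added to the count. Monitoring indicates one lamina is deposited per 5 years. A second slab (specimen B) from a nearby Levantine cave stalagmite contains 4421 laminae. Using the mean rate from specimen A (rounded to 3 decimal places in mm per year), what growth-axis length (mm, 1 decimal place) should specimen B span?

1348.4 mm

Specimen A: correcting the raw count gives 1917 − 17 + 16 = 1916 true laminae.
Specimen A: 1916 laminae at 5 years each span 1916 × 5 = 9580 years.
A: 585.1 mm over 9580 years gives 585.1 / 9580 ≈ 0.061 mm per year.
Specimen B: multiplying by 5 years per lamina: 4421 × 5 = 22105 years. Length of B = 0.061 × 22105 = 1348.4 mm.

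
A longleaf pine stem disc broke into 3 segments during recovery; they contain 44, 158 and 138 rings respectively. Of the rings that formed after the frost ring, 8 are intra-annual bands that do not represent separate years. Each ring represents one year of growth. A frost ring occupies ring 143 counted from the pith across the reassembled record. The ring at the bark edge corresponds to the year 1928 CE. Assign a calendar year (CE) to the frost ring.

Total rings = 44 + 158 + 138 = 340.
Between ring 143 and the bark edge there are 340 − 143 = 197 rings.
Excluding 8 false rings: 197 − 8 = 189.
1928 − 189 = 1739 CE.

1739 CE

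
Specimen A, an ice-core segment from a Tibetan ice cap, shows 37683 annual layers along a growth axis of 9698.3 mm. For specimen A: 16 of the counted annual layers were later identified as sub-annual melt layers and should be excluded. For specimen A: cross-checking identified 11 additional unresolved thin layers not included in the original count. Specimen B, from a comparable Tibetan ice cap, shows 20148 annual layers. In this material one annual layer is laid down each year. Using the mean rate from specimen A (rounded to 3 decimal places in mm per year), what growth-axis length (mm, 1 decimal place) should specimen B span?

Specimen A: adjusted count: 37683 − 16 + 11 = 37678 annual layers.
A: Mean rate = 9698.3 mm / 37678 years ≈ 0.257 mm per year.
B's length ≈ 0.257 × 20148 = 5178.0 mm.

5178.0 mm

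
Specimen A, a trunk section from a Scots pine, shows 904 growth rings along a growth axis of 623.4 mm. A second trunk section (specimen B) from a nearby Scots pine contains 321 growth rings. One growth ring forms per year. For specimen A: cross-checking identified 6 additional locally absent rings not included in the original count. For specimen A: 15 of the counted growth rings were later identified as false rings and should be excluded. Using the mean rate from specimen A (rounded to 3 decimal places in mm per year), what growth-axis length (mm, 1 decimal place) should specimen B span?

Specimen A: correcting the raw count gives 904 − 15 + 6 = 895 true growth rings.
A: Mean rate = 623.4 mm / 895 years ≈ 0.697 mm per year.
For B, 0.697 mm/year × 321 years = 223.7 mm.

223.7 mm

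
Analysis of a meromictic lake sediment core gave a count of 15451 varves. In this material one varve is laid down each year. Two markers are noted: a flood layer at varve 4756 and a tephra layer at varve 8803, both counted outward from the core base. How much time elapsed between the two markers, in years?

4047 yr

The two markers are separated by 8803 − 4756 = 4047 varves.
At one varve per year, 4047 years elapsed between them.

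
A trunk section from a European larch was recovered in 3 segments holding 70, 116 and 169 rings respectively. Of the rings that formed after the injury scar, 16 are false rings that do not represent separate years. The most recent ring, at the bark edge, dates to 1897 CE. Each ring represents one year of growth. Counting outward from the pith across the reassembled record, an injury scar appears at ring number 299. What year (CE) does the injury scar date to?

Total rings = 70 + 116 + 169 = 355.
355 − 299 = 56 rings lie beyond the injury scar toward the bark edge.
56 − 16 false = 40 true rings after the injury scar.
The ring at the bark edge is 1897 CE, so the injury scar dates to 1897 − 40 = 1857 CE.

1857 CE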